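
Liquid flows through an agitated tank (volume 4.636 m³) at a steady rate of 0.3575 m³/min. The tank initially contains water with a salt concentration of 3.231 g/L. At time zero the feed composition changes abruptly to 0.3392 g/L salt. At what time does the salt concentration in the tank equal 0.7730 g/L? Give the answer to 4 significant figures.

Species balance: V dC/dt = Q(C_in − C) ⇒ τ = V/Q = 12.9678 min.
C(t) = C_in + (C₀ − C_in) e^(−t/τ). Set C = 0.7730 and solve for t:
e^(−t/τ) = (C − C_in)/(C₀ − C_in) = (0.7730 − 0.3392)/(3.231 − 0.3392) = 0.150010
t = −τ ln(…) = 12.9678 × 1.89705 = 24.6006 min.

24.60 min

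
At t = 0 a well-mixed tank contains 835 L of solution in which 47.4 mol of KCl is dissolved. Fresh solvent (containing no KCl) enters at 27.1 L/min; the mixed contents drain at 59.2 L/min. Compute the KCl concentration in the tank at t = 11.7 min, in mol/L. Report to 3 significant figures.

0.0343 mol/L

Let m(t) be the amount of KCl. Volume: V(t) = V₀ + (Q_in − Q_out) t = 835 − 32.100 t; V(11.7) = 459.43 L.
Solute balance: dm/dt = 0 − Q_out C = −Q_out m/V(t).
Separate: dm/m = −Q_out dt/V(t) ⇒ ln(m/m₀) = −(Q_out/(Q_in−Q_out)) ln(V/V₀).
m = m₀ (V₀/V)^(Q_out/(Q_in−Q_out)) = 47.4 × (835/459.43)^(-1.8442) = 15.749 mol.
C = m/V = 15.749/459.43 = 0.034280 mol/L.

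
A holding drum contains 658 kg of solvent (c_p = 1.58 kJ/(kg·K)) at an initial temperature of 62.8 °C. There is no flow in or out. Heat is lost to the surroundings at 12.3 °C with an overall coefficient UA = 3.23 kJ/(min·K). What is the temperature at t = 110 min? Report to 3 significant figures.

Lumped-capacitance energy balance: M c_p dT/dt = UA(T_amb − T).
dT/dt = (T_ss − T)/τ with T_ss = T_amb = 12.300 °C, τ = M c_p/UA = 658·1.58/3.23 = 321.87 min.
This is linear first-order; T(t) = T_ss + (T₀ − T_ss) e^(−t/τ).
T(110) = 12.300 + (50.500)·0.71052 = 48.181 °C.

48.2 °C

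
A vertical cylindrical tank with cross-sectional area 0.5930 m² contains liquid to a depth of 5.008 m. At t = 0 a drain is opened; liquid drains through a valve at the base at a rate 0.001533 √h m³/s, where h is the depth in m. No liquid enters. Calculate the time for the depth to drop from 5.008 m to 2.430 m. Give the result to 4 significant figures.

525.3 s

With no inflow, A dh/dt = −0.001533 √h.
∫ h^(−1/2) dh = −(0.001533/A) ∫ dt, giving 2√h = 2√h₀ − (0.001533/A) t.
t = 2A(√h₀ − √h)/0.001533 = 2·0.5930·(√5.008 − √2.430)/0.001533
  = 1.18600 × (2.23786 − 1.55885) / 0.001533 = 525.314 s.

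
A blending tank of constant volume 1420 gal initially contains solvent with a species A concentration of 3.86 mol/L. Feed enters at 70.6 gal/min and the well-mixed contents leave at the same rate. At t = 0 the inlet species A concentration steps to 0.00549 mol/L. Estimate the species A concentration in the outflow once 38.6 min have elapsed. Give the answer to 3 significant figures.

0.571 mol/L

Unsteady species balance (constant V, well mixed): V dC/dt = Q(C_in − C).
So dC/dt = (C_in − C)/τ with τ = V/Q = 1420/70.6 = 20.113 min.
Integrating: C(t) = C_in + (C₀ − C_in) e^(−t/τ).
C(38.6) = 0.00549 + (3.86 − 0.00549)·e^(−38.6/20.113) = 0.00549 + (3.8545)·0.14674 = 0.57108 mol/L.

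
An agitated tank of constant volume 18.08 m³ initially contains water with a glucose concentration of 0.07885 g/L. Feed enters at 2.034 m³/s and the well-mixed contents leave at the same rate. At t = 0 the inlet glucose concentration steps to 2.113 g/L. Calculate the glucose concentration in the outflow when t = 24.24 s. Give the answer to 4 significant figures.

Unsteady species balance (constant V, well mixed): V dC/dt = Q(C_in − C).
Rewrite as dC/dt + C/τ = C_in/τ, τ = V/Q = 8.88889 s.
Solution: C(t) = C_in + (C₀ − C_in) e^(−t/τ).
C(24.24) = 2.113 + (0.07885 − 2.113)·e^(−24.24/8.88889) = 2.113 + (-2.03415)·0.0654152 = 1.97994 g/L.

1.980 g/L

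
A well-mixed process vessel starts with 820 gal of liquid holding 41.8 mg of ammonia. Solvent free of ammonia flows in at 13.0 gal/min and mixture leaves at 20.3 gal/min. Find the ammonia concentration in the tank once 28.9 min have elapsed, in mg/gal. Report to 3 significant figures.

0.0300 mg/gal

Total volume: dV/dt = Q_in − Q_out = -7.3000 gal/min, so V(t) = 820 − 7.3000 t and V(28.9) = 609.03 gal.
Solute balance: dm/dt = 0 − Q_out C = −Q_out m/V(t).
Separate: dm/m = −Q_out dt/V(t) ⇒ ln(m/m₀) = −(Q_out/(Q_in−Q_out)) ln(V/V₀).
m = m₀ (V₀/V)^(Q_out/(Q_in−Q_out)) = 41.8 × (820/609.03)^(-2.7808) = 18.279 mg.
C = m/V = 18.279/609.03 = 0.030014 mg/gal.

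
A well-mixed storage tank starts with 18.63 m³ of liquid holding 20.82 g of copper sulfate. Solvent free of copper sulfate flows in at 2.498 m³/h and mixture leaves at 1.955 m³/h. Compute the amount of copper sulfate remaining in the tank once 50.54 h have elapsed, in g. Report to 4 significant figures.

0.7993 g

Total volume: dV/dt = Q_in − Q_out = 0.543000 m³/h, so V(t) = 18.63 + 0.543000 t and V(50.54) = 46.0732 m³.
No copper sulfate enters, so dm/dt = −Q_out · (m/V).
Separate: dm/m = −Q_out dt/V(t) ⇒ ln(m/m₀) = −(Q_out/(Q_in−Q_out)) ln(V/V₀).
m = m₀ (V₀/V)^(Q_out/(Q_in−Q_out)) = 20.82 × (18.63/46.0732)^(3.60037) = 0.799259 g.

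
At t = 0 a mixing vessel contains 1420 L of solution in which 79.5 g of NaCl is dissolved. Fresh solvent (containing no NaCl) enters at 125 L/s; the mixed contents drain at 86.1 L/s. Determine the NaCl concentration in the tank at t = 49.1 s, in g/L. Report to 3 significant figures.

Total volume: dV/dt = Q_in − Q_out = 38.900 L/s, so V(t) = 1420 + 38.900 t and V(49.1) = 3330.0 L.
Solute balance: dm/dt = 0 − Q_out C = −Q_out m/V(t).
dm/m = −Q_out dt/(V₀ + 38.900 t); integrating gives ln(m/m₀) = −(Q_out/(Q_in−Q_out)) ln(V/V₀).
m = m₀ (V₀/V)^(Q_out/(Q_in−Q_out)) = 79.5 × (1420/3330.0)^(2.2134) = 12.053 g.
C = m/V = 12.053/3330.0 = 0.0036194 g/L.

0.00362 g/L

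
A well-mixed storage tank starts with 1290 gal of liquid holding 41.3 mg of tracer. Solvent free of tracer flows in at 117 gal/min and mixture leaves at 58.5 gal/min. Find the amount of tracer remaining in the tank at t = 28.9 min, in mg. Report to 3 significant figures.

17.9 mg

Let m(t) be the amount of tracer. Volume: V(t) = V₀ + (Q_in − Q_out) t = 1290 + 58.500 t; V(28.9) = 2980.6 gal.
No tracer enters, so dm/dt = −Q_out · (m/V).
Separate: dm/m = −Q_out dt/V(t) ⇒ ln(m/m₀) = −(Q_out/(Q_in−Q_out)) ln(V/V₀).
m = m₀ (V₀/V)^(Q_out/(Q_in−Q_out)) = 41.3 × (1290/2980.6)^(1.0000) = 17.874 mg.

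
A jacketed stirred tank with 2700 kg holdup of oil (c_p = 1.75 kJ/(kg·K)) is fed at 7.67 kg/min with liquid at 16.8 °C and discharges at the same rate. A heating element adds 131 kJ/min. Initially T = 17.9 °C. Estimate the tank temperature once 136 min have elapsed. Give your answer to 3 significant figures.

Unsteady energy balance on the tank contents: M c_p dT/dt = ṁ c_p (T_in − T) + 131.
τ = M/ṁ = 352.02 min; T_ss = T_in + Q̇/(ṁ c_p) = 16.8 + 131/(7.67·1.75) = 26.560 °C.
This is linear first-order; T(t) = T_ss + (T₀ − T_ss) e^(−t/τ).
T(136) = 26.560 + (-8.6597)·e^(−136/352.02) = 26.560 + (-8.6597)·0.67954 = 20.675 °C.

20.7 °C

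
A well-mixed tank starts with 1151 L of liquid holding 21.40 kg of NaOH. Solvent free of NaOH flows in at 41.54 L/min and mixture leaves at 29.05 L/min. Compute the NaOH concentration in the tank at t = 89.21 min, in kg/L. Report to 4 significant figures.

0.001956 kg/L

Total volume: dV/dt = Q_in − Q_out = 12.4900 L/min, so V(t) = 1151 + 12.4900 t and V(89.21) = 2265.23 L.
Solute balance: dm/dt = 0 − Q_out C = −Q_out m/V(t).
dm/m = −Q_out dt/(V₀ + 12.4900 t); integrating gives ln(m/m₀) = −(Q_out/(Q_in−Q_out)) ln(V/V₀).
m = m₀ (V₀/V)^(Q_out/(Q_in−Q_out)) = 21.40 × (1151/2265.23)^(2.32586) = 4.43122 kg.
C = m/V = 4.43122/2265.23 = 0.00195619 kg/L.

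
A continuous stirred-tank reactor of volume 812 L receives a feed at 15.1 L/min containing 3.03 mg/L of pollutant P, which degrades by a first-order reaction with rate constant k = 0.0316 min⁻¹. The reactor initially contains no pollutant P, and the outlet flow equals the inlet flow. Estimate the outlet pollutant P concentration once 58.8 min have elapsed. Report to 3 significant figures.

1.06 mg/L

V dC/dt = Q(C_in − C) − k V C.
This is linear with rate a = Q/V + k = 0.050196 min⁻¹.
C_ss = Q C_in/(Q + kV) = 1.1225 mg/L; C(t) = C_ss + (C₀ − C_ss) e^(−a t).
C(58.8) = 1.1225 + (-1.1225)·e^(−0.050196·58.8) = 1.1225 + (-1.1225)·0.052260 = 1.0639 mg/L.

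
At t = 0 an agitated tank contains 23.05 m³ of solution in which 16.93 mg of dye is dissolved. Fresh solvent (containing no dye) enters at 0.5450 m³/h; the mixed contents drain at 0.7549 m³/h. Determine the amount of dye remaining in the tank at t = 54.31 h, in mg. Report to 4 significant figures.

Let m(t) be the amount of dye. Volume: V(t) = V₀ + (Q_in − Q_out) t = 23.05 − 0.209900 t; V(54.31) = 11.6503 m³.
Solute balance: dm/dt = 0 − Q_out C = −Q_out m/V(t).
dm/m = −Q_out dt/(V₀ − 0.209900 t); integrating gives ln(m/m₀) = −(Q_out/(Q_in−Q_out)) ln(V/V₀).
m = m₀ (V₀/V)^(Q_out/(Q_in−Q_out)) = 16.93 × (23.05/11.6503)^(-3.59647) = 1.45514 mg.

1.455 mg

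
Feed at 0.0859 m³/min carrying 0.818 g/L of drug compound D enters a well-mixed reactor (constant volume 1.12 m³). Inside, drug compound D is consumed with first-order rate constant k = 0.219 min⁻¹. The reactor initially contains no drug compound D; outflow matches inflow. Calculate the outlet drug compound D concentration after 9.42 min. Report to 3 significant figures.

0.199 g/L

Species balance: V dC/dt = Q C_in − Q C − k V C.
dC/dt = (Q/V) C_in − (Q/V + k) C; effective rate a = Q/V + k = 0.076696 + 0.219 = 0.29570 min⁻¹.
C_ss = Q C_in/(Q + kV) = 0.21217 g/L; C(t) = C_ss + (C₀ − C_ss) e^(−a t).
C(9.42) = 0.21217 + (-0.21217)·e^(−0.29570·9.42) = 0.21217 + (-0.21217)·0.061701 = 0.19908 g/L.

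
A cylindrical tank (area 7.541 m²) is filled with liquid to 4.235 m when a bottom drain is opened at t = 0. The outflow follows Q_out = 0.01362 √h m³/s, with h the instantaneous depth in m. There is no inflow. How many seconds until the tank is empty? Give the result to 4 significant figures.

Volume balance on the tank: A dh/dt = −0.01362 √h.
Separate and integrate: 2(√h − √h₀) = −(0.01362/A) t.
Tank is empty when √h = 0: t_empty = 2A√h₀/0.01362.
t_empty = 2·7.541·√4.235/0.01362 = 15.0820·2.05791/0.01362 = 2278.81 s.

2279 s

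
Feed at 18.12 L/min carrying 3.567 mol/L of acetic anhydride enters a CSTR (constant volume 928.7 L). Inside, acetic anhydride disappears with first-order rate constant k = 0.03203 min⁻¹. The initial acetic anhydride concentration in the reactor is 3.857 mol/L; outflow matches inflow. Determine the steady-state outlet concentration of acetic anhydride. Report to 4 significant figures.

Accumulation = in − out − consumed: V dC/dt = Q C_in − Q C − k V C.
At steady state: 0 = Q C_in − (Q + kV) C_ss, so C_ss = Q C_in/(Q + kV).
C_ss = 18.12·3.567/(18.12 + 0.03203·928.7) = 64.6340/47.8663 = 1.35030 mol/L.

1.350 mol/L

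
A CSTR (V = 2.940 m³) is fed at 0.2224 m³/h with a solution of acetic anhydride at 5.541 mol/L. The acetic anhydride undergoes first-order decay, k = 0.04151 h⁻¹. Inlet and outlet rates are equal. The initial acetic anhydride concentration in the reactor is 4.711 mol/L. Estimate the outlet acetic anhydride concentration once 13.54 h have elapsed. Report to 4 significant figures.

3.810 mol/L

Species balance: V dC/dt = Q C_in − Q C − k V C.
This is linear with rate a = Q/V + k = 0.117156 h⁻¹.
C_ss = Q C_in/(Q + kV) = 3.57775 mol/L; C(t) = C_ss + (C₀ − C_ss) e^(−a t).
C(13.54) = 3.57775 + (1.13325)·e^(−0.117156·13.54) = 3.57775 + (1.13325)·0.204682 = 3.80971 mol/L.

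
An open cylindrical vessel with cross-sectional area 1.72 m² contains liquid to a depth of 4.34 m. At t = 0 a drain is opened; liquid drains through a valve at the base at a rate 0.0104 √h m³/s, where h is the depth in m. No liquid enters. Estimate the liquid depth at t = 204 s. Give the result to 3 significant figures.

With no inflow, A dh/dt = −0.0104 √h.
This is separable: 2 d(√h)/dt = −0.0104/A, so √h = √h₀ − (0.0104/(2A)) t.
√h = √4.34 − 0.0104·204/(2·1.72) = 2.0833 − 0.61674 = 1.4665.
h = 1.4665² = 2.1507 m.

2.15 m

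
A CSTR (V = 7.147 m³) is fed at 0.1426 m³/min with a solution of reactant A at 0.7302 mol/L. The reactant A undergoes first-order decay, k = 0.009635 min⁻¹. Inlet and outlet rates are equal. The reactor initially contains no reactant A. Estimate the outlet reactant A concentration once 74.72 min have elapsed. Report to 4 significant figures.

Species balance: V dC/dt = Q C_in − Q C − k V C.
This is linear with rate a = Q/V + k = 0.0295874 min⁻¹.
C_ss = Q C_in/(Q + kV) = 0.492414 mol/L; C(t) = C_ss + (C₀ − C_ss) e^(−a t).
C(74.72) = 0.492414 + (-0.492414)·e^(−0.0295874·74.72) = 0.492414 + (-0.492414)·0.109616 = 0.438438 mol/L.

0.4384 mol/L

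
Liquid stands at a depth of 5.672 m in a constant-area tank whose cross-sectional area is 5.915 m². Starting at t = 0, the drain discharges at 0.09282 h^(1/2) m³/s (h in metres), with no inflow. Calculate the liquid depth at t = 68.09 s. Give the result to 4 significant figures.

3.413 m

Accumulation of liquid (constant cross-section A): A dh/dt = −0.09282 √h.
Separate and integrate: 2(√h − √h₀) = −(0.09282/A) t.
√h = √5.672 − 0.09282·68.09/(2·5.915) = 2.38160 − 0.534245 = 1.84735.
h = 1.84735² = 3.41271 m.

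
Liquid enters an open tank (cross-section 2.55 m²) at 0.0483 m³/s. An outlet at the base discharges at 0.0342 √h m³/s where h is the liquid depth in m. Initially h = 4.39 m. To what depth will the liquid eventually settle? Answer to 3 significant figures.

1.99 m

Mass balance (ρ constant): A dh/dt = Q_in − 0.0342 √h. At steady state dh/dt = 0:
Q_in = 0.0342 √h_ss ⇒ √h_ss = 0.0483/0.0342 = 1.4123.
h_ss = 1.4123² = 1.9945 m. (Since h₀ = 4.39 m > h_ss, the level will fall toward this value.)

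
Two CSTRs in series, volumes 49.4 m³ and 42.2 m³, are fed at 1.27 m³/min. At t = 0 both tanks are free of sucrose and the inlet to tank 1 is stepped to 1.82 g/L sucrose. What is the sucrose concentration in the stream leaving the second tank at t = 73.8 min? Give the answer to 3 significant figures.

Each tank obeys Vᵢ dCᵢ/dt = Q(Cᵢ₋₁ − Cᵢ), so τᵢ = Vᵢ/Q.
τ₁ = 49.4/1.27 = 38.898 min; τ₂ = 42.2/1.27 = 33.228 min.
Solving the cascade with C₁(0)=C₂(0)=0 gives C₂(t) = C_in[1 − (τ₁ e^(−t/τ₁) − τ₂ e^(−t/τ₂))/(τ₁ − τ₂)].
At t = 73.8: e^(−t/τ₁) = 0.14997, e^(−t/τ₂) = 0.10850.
C₂ = 1.82·[1 − (38.898·0.14997 − 33.228·0.10850)/(5.6693)] = 1.82·0.60694 = 1.1046 g/L.

1.10 g/L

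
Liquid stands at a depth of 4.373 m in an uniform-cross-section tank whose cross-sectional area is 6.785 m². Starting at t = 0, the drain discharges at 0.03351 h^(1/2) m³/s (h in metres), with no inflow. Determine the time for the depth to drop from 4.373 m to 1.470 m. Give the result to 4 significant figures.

355.8 s

With no inflow, A dh/dt = −0.03351 √h.
This is separable: 2 d(√h)/dt = −0.03351/A, so √h = √h₀ − (0.03351/(2A)) t.
t = 2A(√h₀ − √h)/0.03351 = 2·6.785·(√4.373 − √1.470)/0.03351
  = 13.5700 × (2.09117 − 1.21244) / 0.03351 = 355.848 s.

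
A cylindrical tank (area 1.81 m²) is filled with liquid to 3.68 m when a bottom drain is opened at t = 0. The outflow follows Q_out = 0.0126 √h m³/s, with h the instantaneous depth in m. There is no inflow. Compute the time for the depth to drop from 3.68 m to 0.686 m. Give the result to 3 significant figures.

With no inflow, A dh/dt = −0.0126 √h.
Separate and integrate: 2(√h − √h₀) = −(0.0126/A) t.
t = 2A(√h₀ − √h)/0.0126 = 2·1.81·(√3.68 − √0.686)/0.0126
  = 3.6200 × (1.9183 − 0.82825) / 0.0126 = 313.18 s.

313 s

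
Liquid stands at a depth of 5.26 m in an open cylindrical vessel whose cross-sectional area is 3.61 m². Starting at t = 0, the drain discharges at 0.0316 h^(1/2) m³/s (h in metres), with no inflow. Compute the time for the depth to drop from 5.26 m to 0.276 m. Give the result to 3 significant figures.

404 s

Mass balance (ρ constant): A dh/dt = −0.0316 √h.
This is separable: 2 d(√h)/dt = −0.0316/A, so √h = √h₀ − (0.0316/(2A)) t.
t = 2A(√h₀ − √h)/0.0316 = 2·3.61·(√5.26 − √0.276)/0.0316
  = 7.2200 × (2.2935 − 0.52536) / 0.0316 = 403.98 s.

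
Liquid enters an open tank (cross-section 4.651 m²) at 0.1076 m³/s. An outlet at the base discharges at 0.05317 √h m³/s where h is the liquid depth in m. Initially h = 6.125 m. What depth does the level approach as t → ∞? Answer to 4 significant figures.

A dh/dt = Q_in − 0.05317 √h. Steady state requires inflow = outflow:
Q_in = 0.05317 √h_ss ⇒ √h_ss = 0.1076/0.05317 = 2.02370.
h_ss = 2.02370² = 4.09535 m. (Since h₀ = 6.125 m > h_ss, the level will fall toward this value.)

4.095 m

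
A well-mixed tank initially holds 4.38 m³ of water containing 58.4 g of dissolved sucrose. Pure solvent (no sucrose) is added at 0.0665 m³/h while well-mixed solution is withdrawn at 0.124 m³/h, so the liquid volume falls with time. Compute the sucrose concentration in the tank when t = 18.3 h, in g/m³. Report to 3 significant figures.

Total volume: dV/dt = Q_in − Q_out = -0.057500 m³/h, so V(t) = 4.38 − 0.057500 t and V(18.3) = 3.3277 m³.
Species balance (pure solvent in): dm/dt = −Q_out · m/V(t).
dm/m = −Q_out dt/(V₀ − 0.057500 t); integrating gives ln(m/m₀) = −(Q_out/(Q_in−Q_out)) ln(V/V₀).
m = m₀ (V₀/V)^(Q_out/(Q_in−Q_out)) = 58.4 × (4.38/3.3277)^(-2.1565) = 32.292 g.
C = m/V = 32.292/3.3277 = 9.7037 g/m³.

9.70 g/m³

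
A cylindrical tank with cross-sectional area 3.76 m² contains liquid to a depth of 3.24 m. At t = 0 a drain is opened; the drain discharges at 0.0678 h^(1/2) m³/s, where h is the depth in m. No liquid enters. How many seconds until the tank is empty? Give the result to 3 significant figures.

Accumulation of liquid (constant cross-section A): A dh/dt = −0.0678 √h.
This is separable: 2 d(√h)/dt = −0.0678/A, so √h = √h₀ − (0.0678/(2A)) t.
Set h = 0: 2√h₀ = (0.0678/A) t_empty ⇒ t_empty = 2A√h₀/0.0678.
t_empty = 2·3.76·√3.24/0.0678 = 7.5200·1.8000/0.0678 = 199.65 s.

200 s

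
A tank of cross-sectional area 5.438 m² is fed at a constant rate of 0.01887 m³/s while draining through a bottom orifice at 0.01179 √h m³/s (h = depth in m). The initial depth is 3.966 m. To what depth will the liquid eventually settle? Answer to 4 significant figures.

2.562 m

A dh/dt = Q_in − 0.01179 √h. Steady state requires inflow = outflow:
Q_in = 0.01179 √h_ss ⇒ √h_ss = 0.01887/0.01179 = 1.60051.
h_ss = 1.60051² = 2.56163 m. (Since h₀ = 3.966 m > h_ss, the level will fall toward this value.)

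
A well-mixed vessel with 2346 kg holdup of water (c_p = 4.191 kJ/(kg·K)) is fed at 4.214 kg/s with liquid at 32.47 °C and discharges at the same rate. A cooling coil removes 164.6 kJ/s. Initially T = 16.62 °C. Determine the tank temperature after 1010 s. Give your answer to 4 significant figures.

22.09 °C

M c_p dT/dt = ṁ c_p (T_in − T) − Q̇.
Rearrange: dT/dt = (T_ss − T)/τ with τ = M/ṁ = 556.716 s and T_ss = T_in − Q̇/(ṁ c_p) = 23.1500 °C.
This is linear first-order; T(t) = T_ss + (T₀ − T_ss) e^(−t/τ).
T(1010) = 23.1500 + (-6.52996)·e^(−1010/556.716) = 23.1500 + (-6.52996)·0.162966 = 22.0858 °C.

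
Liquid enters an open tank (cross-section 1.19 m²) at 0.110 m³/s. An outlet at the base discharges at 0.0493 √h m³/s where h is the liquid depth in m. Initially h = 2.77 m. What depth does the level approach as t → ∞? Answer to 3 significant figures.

A dh/dt = Q_in − 0.0493 √h. Steady state requires inflow = outflow:
Q_in = 0.0493 √h_ss ⇒ √h_ss = 0.110/0.0493 = 2.2312.
h_ss = 2.2312² = 4.9784 m. (Since h₀ = 2.77 m < h_ss, the level will rise toward this value.)

4.98 m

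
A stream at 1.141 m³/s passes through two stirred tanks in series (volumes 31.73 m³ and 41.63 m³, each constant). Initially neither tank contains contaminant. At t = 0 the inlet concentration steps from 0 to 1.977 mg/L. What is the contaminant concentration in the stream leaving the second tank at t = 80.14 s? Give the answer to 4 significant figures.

1.408 mg/L

Each tank obeys Vᵢ dCᵢ/dt = Q(Cᵢ₋₁ − Cᵢ), so τᵢ = Vᵢ/Q.
τ₁ = 31.73/1.141 = 27.8089 s; τ₂ = 41.63/1.141 = 36.4855 s.
Tank 1: C₁ = C_in(1 − e^(−t/τ₁)). Tank 2 (τ₁ ≠ τ₂): C₂ = C_in[1 − (τ₁ e^(−t/τ₁) − τ₂ e^(−t/τ₂))/(τ₁ − τ₂)].
At t = 80.14: e^(−t/τ₁) = 0.0560334, e^(−t/τ₂) = 0.111193.
C₂ = 1.977·[1 − (27.8089·0.0560334 − 36.4855·0.111193)/(-8.67660)] = 1.977·0.712017 = 1.40766 mg/L.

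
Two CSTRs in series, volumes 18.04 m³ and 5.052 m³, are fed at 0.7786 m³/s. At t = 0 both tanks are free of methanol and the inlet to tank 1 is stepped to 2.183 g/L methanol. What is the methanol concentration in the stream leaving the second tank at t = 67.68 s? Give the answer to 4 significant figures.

2.020 g/L

Each tank obeys Vᵢ dCᵢ/dt = Q(Cᵢ₋₁ − Cᵢ), so τᵢ = Vᵢ/Q.
τ₁ = 18.04/0.7786 = 23.1698 s; τ₂ = 5.052/0.7786 = 6.48857 s.
Solving the cascade with C₁(0)=C₂(0)=0 gives C₂(t) = C_in[1 − (τ₁ e^(−t/τ₁) − τ₂ e^(−t/τ₂))/(τ₁ − τ₂)].
At t = 67.68: e^(−t/τ₁) = 0.0538774, e^(−t/τ₂) = 2.95139e-05.
C₂ = 2.183·[1 − (23.1698·0.0538774 − 6.48857·2.95139e-05)/(16.6812)] = 2.183·0.925177 = 2.01966 g/L.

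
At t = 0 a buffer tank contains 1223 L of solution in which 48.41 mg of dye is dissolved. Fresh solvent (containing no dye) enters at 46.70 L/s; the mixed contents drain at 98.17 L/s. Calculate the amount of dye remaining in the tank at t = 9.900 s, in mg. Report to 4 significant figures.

Let m(t) be the amount of dye. Volume: V(t) = V₀ + (Q_in − Q_out) t = 1223 − 51.4700 t; V(9.900) = 713.447 L.
Solute balance: dm/dt = 0 − Q_out C = −Q_out m/V(t).
dm/m = −Q_out dt/(V₀ − 51.4700 t); integrating gives ln(m/m₀) = −(Q_out/(Q_in−Q_out)) ln(V/V₀).
m = m₀ (V₀/V)^(Q_out/(Q_in−Q_out)) = 48.41 × (1223/713.447)^(-1.90732) = 17.3180 mg.

17.32 mg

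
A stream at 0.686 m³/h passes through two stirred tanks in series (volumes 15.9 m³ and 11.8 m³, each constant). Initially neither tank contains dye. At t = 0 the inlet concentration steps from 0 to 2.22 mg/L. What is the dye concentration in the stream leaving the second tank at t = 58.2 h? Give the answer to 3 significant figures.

1.74 mg/L

Time constants: τᵢ = Vᵢ/Q for each well-mixed tank.
τ₁ = 15.9/0.686 = 23.178 h; τ₂ = 11.8/0.686 = 17.201 h.
Tank 1: C₁ = C_in(1 − e^(−t/τ₁)). Tank 2 (τ₁ ≠ τ₂): C₂ = C_in[1 − (τ₁ e^(−t/τ₁) − τ₂ e^(−t/τ₂))/(τ₁ − τ₂)].
At t = 58.2: e^(−t/τ₁) = 0.081185, e^(−t/τ₂) = 0.033929.
C₂ = 2.22·[1 − (23.178·0.081185 − 17.201·0.033929)/(5.9767)] = 2.22·0.78281 = 1.7378 mg/L.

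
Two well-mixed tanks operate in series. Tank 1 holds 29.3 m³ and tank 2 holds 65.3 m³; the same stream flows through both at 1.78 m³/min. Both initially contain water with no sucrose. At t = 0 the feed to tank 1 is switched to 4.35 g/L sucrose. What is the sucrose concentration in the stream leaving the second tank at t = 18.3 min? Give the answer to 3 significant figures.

Each tank obeys Vᵢ dCᵢ/dt = Q(Cᵢ₋₁ − Cᵢ), so τᵢ = Vᵢ/Q.
τ₁ = 29.3/1.78 = 16.461 min; τ₂ = 65.3/1.78 = 36.685 min.
Tank 1: C₁ = C_in(1 − e^(−t/τ₁)). Tank 2 (τ₁ ≠ τ₂): C₂ = C_in[1 − (τ₁ e^(−t/τ₁) − τ₂ e^(−t/τ₂))/(τ₁ − τ₂)].
At t = 18.3: e^(−t/τ₁) = 0.32899, e^(−t/τ₂) = 0.60724.
C₂ = 4.35·[1 − (16.461·0.32899 − 36.685·0.60724)/(-20.225)] = 4.35·0.16630 = 0.72339 g/L.

0.723 g/L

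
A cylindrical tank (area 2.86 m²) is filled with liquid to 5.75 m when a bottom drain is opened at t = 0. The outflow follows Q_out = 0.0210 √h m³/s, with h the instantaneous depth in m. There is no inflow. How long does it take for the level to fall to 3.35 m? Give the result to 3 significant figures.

With no inflow, A dh/dt = −0.0210 √h.
Separate and integrate: 2(√h − √h₀) = −(0.0210/A) t.
t = 2A(√h₀ − √h)/0.0210 = 2·2.86·(√5.75 − √3.35)/0.0210
  = 5.7200 × (2.3979 − 1.8303) / 0.0210 = 154.61 s.

155 s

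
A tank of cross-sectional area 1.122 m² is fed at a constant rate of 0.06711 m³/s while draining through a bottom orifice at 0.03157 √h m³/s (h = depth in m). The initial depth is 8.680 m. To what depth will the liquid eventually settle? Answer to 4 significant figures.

Level balance: A dh/dt = 0.06711 − 0.03157 √h. Setting dh/dt = 0:
Q_in = 0.03157 √h_ss ⇒ √h_ss = 0.06711/0.03157 = 2.12575.
h_ss = 2.12575² = 4.51882 m. (Since h₀ = 8.680 m > h_ss, the level will fall toward this value.)

4.519 m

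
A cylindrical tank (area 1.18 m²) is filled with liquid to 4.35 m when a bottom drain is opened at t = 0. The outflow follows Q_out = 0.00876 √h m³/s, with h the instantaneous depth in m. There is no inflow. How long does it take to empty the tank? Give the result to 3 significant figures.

With no inflow, A dh/dt = −0.00876 √h.
∫ h^(−1/2) dh = −(0.00876/A) ∫ dt, giving 2√h = 2√h₀ − (0.00876/A) t.
Tank is empty when √h = 0: t_empty = 2A√h₀/0.00876.
t_empty = 2·1.18·√4.35/0.00876 = 2.3600·2.0857/0.00876 = 561.89 s.

562 s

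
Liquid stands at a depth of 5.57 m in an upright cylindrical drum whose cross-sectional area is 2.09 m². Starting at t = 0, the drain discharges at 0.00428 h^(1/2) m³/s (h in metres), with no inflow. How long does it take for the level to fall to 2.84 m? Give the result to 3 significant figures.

659 s

Volume balance on the tank: A dh/dt = −0.00428 √h.
Separate and integrate: 2(√h − √h₀) = −(0.00428/A) t.
t = 2A(√h₀ − √h)/0.00428 = 2·2.09·(√5.57 − √2.84)/0.00428
  = 4.1800 × (2.3601 − 1.6852) / 0.00428 = 659.09 s.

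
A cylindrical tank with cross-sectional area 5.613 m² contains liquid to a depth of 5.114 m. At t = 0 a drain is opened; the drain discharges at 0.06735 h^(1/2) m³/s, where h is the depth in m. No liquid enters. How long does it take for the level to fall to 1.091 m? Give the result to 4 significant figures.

With no inflow, A dh/dt = −0.06735 √h.
∫ h^(−1/2) dh = −(0.06735/A) ∫ dt, giving 2√h = 2√h₀ − (0.06735/A) t.
t = 2A(√h₀ − √h)/0.06735 = 2·5.613·(√5.114 − √1.091)/0.06735
  = 11.2260 × (2.26142 − 1.04451) / 0.06735 = 202.836 s.

202.8 s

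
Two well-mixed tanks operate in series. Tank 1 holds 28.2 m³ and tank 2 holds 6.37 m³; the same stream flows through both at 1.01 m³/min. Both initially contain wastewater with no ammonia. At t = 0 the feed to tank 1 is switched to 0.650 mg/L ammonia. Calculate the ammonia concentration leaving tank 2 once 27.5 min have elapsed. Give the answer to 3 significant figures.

Time constants: τᵢ = Vᵢ/Q for each well-mixed tank.
τ₁ = 28.2/1.01 = 27.921 min; τ₂ = 6.37/1.01 = 6.3069 min.
Tank 1: C₁ = C_in(1 − e^(−t/τ₁)). Tank 2 (τ₁ ≠ τ₂): C₂ = C_in[1 − (τ₁ e^(−t/τ₁) − τ₂ e^(−t/τ₂))/(τ₁ − τ₂)].
At t = 27.5: e^(−t/τ₁) = 0.37347, e^(−t/τ₂) = 0.012775.
C₂ = 0.650·[1 − (27.921·0.37347 − 6.3069·0.012775)/(21.614)] = 0.650·0.52128 = 0.33883 mg/L.

0.339 mg/L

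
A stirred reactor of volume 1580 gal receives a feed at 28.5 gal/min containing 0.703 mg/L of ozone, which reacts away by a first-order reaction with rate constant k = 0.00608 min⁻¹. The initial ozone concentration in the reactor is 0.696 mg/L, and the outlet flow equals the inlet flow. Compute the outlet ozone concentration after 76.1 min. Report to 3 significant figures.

Species balance: V dC/dt = Q C_in − Q C − k V C.
dC/dt = (Q/V) C_in − (Q/V + k) C; effective rate a = Q/V + k = 0.018038 + 0.00608 = 0.024118 min⁻¹.
C_ss = Q C_in/(Q + kV) = 0.52578 mg/L; C(t) = C_ss + (C₀ − C_ss) e^(−a t).
C(76.1) = 0.52578 + (0.17022)·e^(−0.024118·76.1) = 0.52578 + (0.17022)·0.15955 = 0.55294 mg/L.

0.553 mg/L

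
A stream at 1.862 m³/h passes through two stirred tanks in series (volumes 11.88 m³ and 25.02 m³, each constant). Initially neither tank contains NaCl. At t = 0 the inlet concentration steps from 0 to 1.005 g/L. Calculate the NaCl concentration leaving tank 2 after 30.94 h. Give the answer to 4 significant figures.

Species balance on tank i: dCᵢ/dt = (Cᵢ₋₁ − Cᵢ)/τᵢ with τᵢ = Vᵢ/Q.
τ₁ = 11.88/1.862 = 6.38024 h; τ₂ = 25.02/1.862 = 13.4372 h.
Tank 1: C₁ = C_in(1 − e^(−t/τ₁)). Tank 2 (τ₁ ≠ τ₂): C₂ = C_in[1 − (τ₁ e^(−t/τ₁) − τ₂ e^(−t/τ₂))/(τ₁ − τ₂)].
At t = 30.94: e^(−t/τ₁) = 0.00783347, e^(−t/τ₂) = 0.100002.
C₂ = 1.005·[1 − (6.38024·0.00783347 − 13.4372·0.100002)/(-7.05693)] = 1.005·0.816668 = 0.820752 g/L.

0.8208 g/L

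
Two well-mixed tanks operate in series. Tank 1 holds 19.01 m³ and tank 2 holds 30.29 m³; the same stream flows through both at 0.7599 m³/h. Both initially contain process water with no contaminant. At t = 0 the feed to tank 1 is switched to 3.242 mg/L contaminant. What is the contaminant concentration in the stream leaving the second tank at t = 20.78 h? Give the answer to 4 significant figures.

Species balance on tank i: dCᵢ/dt = (Cᵢ₋₁ − Cᵢ)/τᵢ with τᵢ = Vᵢ/Q.
τ₁ = 19.01/0.7599 = 25.0164 h; τ₂ = 30.29/0.7599 = 39.8605 h.
Tank 1: C₁ = C_in(1 − e^(−t/τ₁)). Tank 2 (τ₁ ≠ τ₂): C₂ = C_in[1 − (τ₁ e^(−t/τ₁) − τ₂ e^(−t/τ₂))/(τ₁ − τ₂)].
At t = 20.78: e^(−t/τ₁) = 0.435764, e^(−t/τ₂) = 0.593737.
C₂ = 3.242·[1 − (25.0164·0.435764 − 39.8605·0.593737)/(-14.8441)] = 3.242·0.140033 = 0.453987 mg/L.

0.4540 mg/L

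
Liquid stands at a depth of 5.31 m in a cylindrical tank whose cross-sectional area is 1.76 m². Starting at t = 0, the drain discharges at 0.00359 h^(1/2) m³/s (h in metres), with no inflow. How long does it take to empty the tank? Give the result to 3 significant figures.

With no inflow, A dh/dt = −0.00359 √h.
Separate and integrate: 2(√h − √h₀) = −(0.00359/A) t.
Tank is empty when √h = 0: t_empty = 2A√h₀/0.00359.
t_empty = 2·1.76·√5.31/0.00359 = 3.5200·2.3043/0.00359 = 2259.4 s.

2260 s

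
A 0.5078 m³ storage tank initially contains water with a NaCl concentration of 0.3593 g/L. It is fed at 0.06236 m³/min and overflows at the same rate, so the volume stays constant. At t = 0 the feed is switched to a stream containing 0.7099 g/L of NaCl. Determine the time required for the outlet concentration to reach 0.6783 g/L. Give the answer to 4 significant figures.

19.60 min

Accumulation = in − out for the solute gives V dC/dt = Q(C_in − C), so τ = V/Q = 8.14304 min.
C(t) = C_in + (C₀ − C_in) e^(−t/τ). Set C = 0.6783 and solve for t:
e^(−t/τ) = (C − C_in)/(C₀ − C_in) = (0.6783 − 0.7099)/(0.3593 − 0.7099) = 0.0901312
t = −τ ln(…) = 8.14304 × 2.40649 = 19.5961 min.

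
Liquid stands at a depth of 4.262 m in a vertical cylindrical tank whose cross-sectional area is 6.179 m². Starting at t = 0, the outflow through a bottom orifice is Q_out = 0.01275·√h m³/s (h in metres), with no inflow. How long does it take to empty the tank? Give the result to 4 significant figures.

2001 s

With no inflow, A dh/dt = −0.01275 √h.
∫ h^(−1/2) dh = −(0.01275/A) ∫ dt, giving 2√h = 2√h₀ − (0.01275/A) t.
Tank is empty when √h = 0: t_empty = 2A√h₀/0.01275.
t_empty = 2·6.179·√4.262/0.01275 = 12.3580·2.06446/0.01275 = 2000.99 s.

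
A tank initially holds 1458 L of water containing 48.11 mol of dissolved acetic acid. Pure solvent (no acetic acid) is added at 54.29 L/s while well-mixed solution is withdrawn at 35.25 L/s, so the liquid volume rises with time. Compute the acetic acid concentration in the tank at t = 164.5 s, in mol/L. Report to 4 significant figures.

Let m(t) be the amount of acetic acid. Volume: V(t) = V₀ + (Q_in − Q_out) t = 1458 + 19.0400 t; V(164.5) = 4590.08 L.
No acetic acid enters, so dm/dt = −Q_out · (m/V).
dm/m = −Q_out dt/(V₀ + 19.0400 t); integrating gives ln(m/m₀) = −(Q_out/(Q_in−Q_out)) ln(V/V₀).
m = m₀ (V₀/V)^(Q_out/(Q_in−Q_out)) = 48.11 × (1458/4590.08)^(1.85137) = 5.75624 mol.
C = m/V = 5.75624/4590.08 = 0.00125406 mol/L.

0.001254 mol/L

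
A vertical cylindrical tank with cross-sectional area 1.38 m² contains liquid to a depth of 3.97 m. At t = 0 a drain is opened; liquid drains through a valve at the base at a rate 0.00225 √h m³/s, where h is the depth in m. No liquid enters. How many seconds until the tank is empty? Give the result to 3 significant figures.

2440 s

A dh/dt = −Q_out = −0.00225 √h.
This is separable: 2 d(√h)/dt = −0.00225/A, so √h = √h₀ − (0.00225/(2A)) t.
Tank is empty when √h = 0: t_empty = 2A√h₀/0.00225.
t_empty = 2·1.38·√3.97/0.00225 = 2.7600·1.9925/0.00225 = 2444.1 s.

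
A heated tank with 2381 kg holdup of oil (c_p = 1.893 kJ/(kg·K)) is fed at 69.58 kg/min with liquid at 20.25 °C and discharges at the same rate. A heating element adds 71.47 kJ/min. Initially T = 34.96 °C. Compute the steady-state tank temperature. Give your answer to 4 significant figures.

20.79 °C

First-law balance (no shaft work): M c_p dT/dt = ṁ c_p (T_in − T) + 71.47.
At steady state dT/dt = 0 ⇒ T_ss = T_in + Q̇/(ṁ c_p) = 20.25 + 71.47/(69.58·1.893) = 20.7926 °C.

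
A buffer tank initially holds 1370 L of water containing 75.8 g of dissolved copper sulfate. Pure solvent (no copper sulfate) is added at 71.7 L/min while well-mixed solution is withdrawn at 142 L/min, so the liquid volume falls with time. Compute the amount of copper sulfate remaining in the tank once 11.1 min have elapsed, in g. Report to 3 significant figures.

Total volume: dV/dt = Q_in − Q_out = -70.300 L/min, so V(t) = 1370 − 70.300 t and V(11.1) = 589.67 L.
No copper sulfate enters, so dm/dt = −Q_out · (m/V).
dm/m = −Q_out dt/(V₀ − 70.300 t); integrating gives ln(m/m₀) = −(Q_out/(Q_in−Q_out)) ln(V/V₀).
m = m₀ (V₀/V)^(Q_out/(Q_in−Q_out)) = 75.8 × (1370/589.67)^(-2.0199) = 13.809 g.

13.8 g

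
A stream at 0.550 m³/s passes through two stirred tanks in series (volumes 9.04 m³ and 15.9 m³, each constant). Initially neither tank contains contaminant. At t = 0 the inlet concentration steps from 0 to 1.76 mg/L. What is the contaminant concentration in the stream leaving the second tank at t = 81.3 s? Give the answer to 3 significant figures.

1.53 mg/L

Each tank obeys Vᵢ dCᵢ/dt = Q(Cᵢ₋₁ − Cᵢ), so τᵢ = Vᵢ/Q.
τ₁ = 9.04/0.550 = 16.436 s; τ₂ = 15.9/0.550 = 28.909 s.
Solving the cascade with C₁(0)=C₂(0)=0 gives C₂(t) = C_in[1 − (τ₁ e^(−t/τ₁) − τ₂ e^(−t/τ₂))/(τ₁ − τ₂)].
At t = 81.3: e^(−t/τ₁) = 0.0071093, e^(−t/τ₂) = 0.060069.
C₂ = 1.76·[1 − (16.436·0.0071093 − 28.909·0.060069)/(-12.473)] = 1.76·0.87014 = 1.5314 mg/L.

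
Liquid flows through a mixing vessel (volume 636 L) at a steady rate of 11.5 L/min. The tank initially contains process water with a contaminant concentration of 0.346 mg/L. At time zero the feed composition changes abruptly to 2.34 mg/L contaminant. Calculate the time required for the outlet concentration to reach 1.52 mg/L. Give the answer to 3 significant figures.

Accumulation = in − out for the solute gives V dC/dt = Q(C_in − C), so τ = V/Q = 55.304 min.
C(t) = C_in + (C₀ − C_in) e^(−t/τ). Set C = 1.52 and solve for t:
e^(−t/τ) = (C − C_in)/(C₀ − C_in) = (1.52 − 2.34)/(0.346 − 2.34) = 0.41123
t = −τ ln(…) = 55.304 × 0.88859 = 49.143 min.

49.1 min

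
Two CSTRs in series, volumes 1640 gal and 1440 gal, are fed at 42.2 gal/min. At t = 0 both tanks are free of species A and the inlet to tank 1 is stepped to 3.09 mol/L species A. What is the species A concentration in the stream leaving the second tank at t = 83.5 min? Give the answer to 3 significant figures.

Each tank obeys Vᵢ dCᵢ/dt = Q(Cᵢ₋₁ − Cᵢ), so τᵢ = Vᵢ/Q.
τ₁ = 1640/42.2 = 38.863 min; τ₂ = 1440/42.2 = 34.123 min.
Solving the cascade with C₁(0)=C₂(0)=0 gives C₂(t) = C_in[1 − (τ₁ e^(−t/τ₁) − τ₂ e^(−t/τ₂))/(τ₁ − τ₂)].
At t = 83.5: e^(−t/τ₁) = 0.11665, e^(−t/τ₂) = 0.086552.
C₂ = 3.09·[1 − (38.863·0.11665 − 34.123·0.086552)/(4.7393)] = 3.09·0.66666 = 2.0600 mol/L.

2.06 mol/L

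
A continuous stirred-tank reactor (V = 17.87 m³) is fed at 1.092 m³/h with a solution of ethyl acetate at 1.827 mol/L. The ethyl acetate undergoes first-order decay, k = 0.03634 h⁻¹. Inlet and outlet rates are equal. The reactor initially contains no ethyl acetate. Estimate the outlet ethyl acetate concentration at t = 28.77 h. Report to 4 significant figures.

1.076 mol/L

Accumulation = in − out − consumed: V dC/dt = Q C_in − Q C − k V C.
dC/dt = (Q/V) C_in − (Q/V + k) C; effective rate a = Q/V + k = 0.0611080 + 0.03634 = 0.0974480 h⁻¹.
C_ss = Q C_in/(Q + kV) = 1.14568 mol/L; C(t) = C_ss + (C₀ − C_ss) e^(−a t).
C(28.77) = 1.14568 + (-1.14568)·e^(−0.0974480·28.77) = 1.14568 + (-1.14568)·0.0605928 = 1.07626 mol/L.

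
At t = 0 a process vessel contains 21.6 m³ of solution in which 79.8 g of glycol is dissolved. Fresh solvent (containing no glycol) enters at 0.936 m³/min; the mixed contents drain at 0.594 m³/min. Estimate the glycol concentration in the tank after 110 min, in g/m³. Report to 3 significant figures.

0.234 g/m³

Total volume: dV/dt = Q_in − Q_out = 0.34200 m³/min, so V(t) = 21.6 + 0.34200 t and V(110) = 59.220 m³.
Solute balance: dm/dt = 0 − Q_out C = −Q_out m/V(t).
Separate: dm/m = −Q_out dt/V(t) ⇒ ln(m/m₀) = −(Q_out/(Q_in−Q_out)) ln(V/V₀).
m = m₀ (V₀/V)^(Q_out/(Q_in−Q_out)) = 79.8 × (21.6/59.220)^(1.7368) = 13.843 g.
C = m/V = 13.843/59.220 = 0.23376 g/m³.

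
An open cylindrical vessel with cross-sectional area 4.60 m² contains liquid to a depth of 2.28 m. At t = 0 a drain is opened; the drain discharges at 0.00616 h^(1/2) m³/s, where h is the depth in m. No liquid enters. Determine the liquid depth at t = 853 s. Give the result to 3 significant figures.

0.881 m

Accumulation of liquid (constant cross-section A): A dh/dt = −0.00616 √h.
This is separable: 2 d(√h)/dt = −0.00616/A, so √h = √h₀ − (0.00616/(2A)) t.
√h = √2.28 − 0.00616·853/(2·4.60) = 1.5100 − 0.57114 = 0.93883.
h = 0.93883² = 0.88140 m.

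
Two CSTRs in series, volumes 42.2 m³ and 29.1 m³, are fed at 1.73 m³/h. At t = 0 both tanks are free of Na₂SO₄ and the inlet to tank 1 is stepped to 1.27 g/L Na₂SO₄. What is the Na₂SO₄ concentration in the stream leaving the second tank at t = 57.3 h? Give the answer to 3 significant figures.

0.973 g/L

Species balance on tank i: dCᵢ/dt = (Cᵢ₋₁ − Cᵢ)/τᵢ with τᵢ = Vᵢ/Q.
τ₁ = 42.2/1.73 = 24.393 h; τ₂ = 29.1/1.73 = 16.821 h.
Tank 1: C₁ = C_in(1 − e^(−t/τ₁)). Tank 2 (τ₁ ≠ τ₂): C₂ = C_in[1 − (τ₁ e^(−t/τ₁) − τ₂ e^(−t/τ₂))/(τ₁ − τ₂)].
At t = 57.3: e^(−t/τ₁) = 0.095462, e^(−t/τ₂) = 0.033157.
C₂ = 1.27·[1 − (24.393·0.095462 − 16.821·0.033157)/(7.5723)] = 1.27·0.76614 = 0.97299 g/L.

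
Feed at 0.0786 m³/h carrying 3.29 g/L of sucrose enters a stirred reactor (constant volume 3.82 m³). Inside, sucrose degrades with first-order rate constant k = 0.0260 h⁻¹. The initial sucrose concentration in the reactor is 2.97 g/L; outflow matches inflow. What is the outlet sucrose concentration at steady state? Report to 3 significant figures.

V dC/dt = Q(C_in − C) − k V C.
At steady state: 0 = Q C_in − (Q + kV) C_ss, so C_ss = Q C_in/(Q + kV).
C_ss = 0.0786·3.29/(0.0786 + 0.0260·3.82) = 0.25859/0.17792 = 1.4534 g/L.

1.45 g/L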